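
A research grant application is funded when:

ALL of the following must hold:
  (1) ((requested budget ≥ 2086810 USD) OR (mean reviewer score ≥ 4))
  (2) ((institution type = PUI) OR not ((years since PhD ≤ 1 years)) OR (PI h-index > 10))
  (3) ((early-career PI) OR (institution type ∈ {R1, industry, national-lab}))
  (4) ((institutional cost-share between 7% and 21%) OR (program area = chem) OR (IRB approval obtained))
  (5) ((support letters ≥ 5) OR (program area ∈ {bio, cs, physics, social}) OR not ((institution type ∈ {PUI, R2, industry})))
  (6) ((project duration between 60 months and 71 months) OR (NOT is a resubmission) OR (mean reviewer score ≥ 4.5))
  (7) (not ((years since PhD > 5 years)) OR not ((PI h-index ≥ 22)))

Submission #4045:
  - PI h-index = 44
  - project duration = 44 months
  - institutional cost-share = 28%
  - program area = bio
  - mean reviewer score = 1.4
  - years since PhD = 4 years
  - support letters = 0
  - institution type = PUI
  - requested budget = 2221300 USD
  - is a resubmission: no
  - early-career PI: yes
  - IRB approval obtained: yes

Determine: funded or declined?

Atomic conditions:
  requested budget ≥ 2086810 USD: 2221300 ≥ 2086810 is true
  mean reviewer score ≥ 4: 1.4 ≥ 4 is false
  institution type = PUI: PUI == PUI is true
  years since PhD ≤ 1 years: 4 ≤ 1 is false
  PI h-index > 10: 44 > 10 is true
  early-career PI: yes → true
  institution type ∈ {R1, industry, national-lab}: PUI is not in the set → false
  institutional cost-share between 7% and 21%: 28 in [7, 21] is false
  program area = chem: bio == chem is false
  IRB approval obtained: yes → true
  support letters ≥ 5: 0 ≥ 5 is false
  program area ∈ {bio, cs, physics, social}: bio is in the set → true
  institution type ∈ {PUI, R2, industry}: PUI is in the set → true
  project duration between 60 months and 71 months: 44 in [60, 71] is false
  NOT is a resubmission: no → true
  mean reviewer score ≥ 4.5: 1.4 ≥ 4.5 is false
  years since PhD > 5 years: 4 > 5 is false
  PI h-index ≥ 22: 44 ≥ 22 is true
Combine:
[1] true OR false = true
[2.2] NOT false = true
[2] true OR true OR true = true
[3] true OR false = true
[4] false OR false OR true = true
[5.3] NOT true = false
[5] false OR true OR false = true
[6] false OR true OR false = true
[7.1] NOT false = true
[7.2] NOT true = false
[7] true OR false = true
[root] true AND true AND true AND true AND true AND true AND true = true
Overall: true → funded

Funded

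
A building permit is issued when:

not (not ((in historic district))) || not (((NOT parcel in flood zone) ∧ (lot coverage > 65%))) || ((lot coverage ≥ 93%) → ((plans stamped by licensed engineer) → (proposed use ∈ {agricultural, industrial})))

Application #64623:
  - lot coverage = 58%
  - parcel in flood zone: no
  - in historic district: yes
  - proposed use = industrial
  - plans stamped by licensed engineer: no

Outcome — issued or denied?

Issued

Atomic conditions:
  in historic district: yes → true
  NOT parcel in flood zone: no → true
  lot coverage > 65%: 58 > 65 is false
  lot coverage ≥ 93%: 58 ≥ 93 is false
  plans stamped by licensed engineer: no → false
  proposed use ∈ {agricultural, industrial}: industrial is in the set → true
Combine:
[1.1] NOT true = false
[1] NOT false = true
[2.1] true AND false = false
[2] NOT false = true
[3.2] false → true (antecedent false ⇒ implication holds) = true
[3] false → true (antecedent false ⇒ implication holds) = true
[root] true OR true OR true = true
Overall: true → issued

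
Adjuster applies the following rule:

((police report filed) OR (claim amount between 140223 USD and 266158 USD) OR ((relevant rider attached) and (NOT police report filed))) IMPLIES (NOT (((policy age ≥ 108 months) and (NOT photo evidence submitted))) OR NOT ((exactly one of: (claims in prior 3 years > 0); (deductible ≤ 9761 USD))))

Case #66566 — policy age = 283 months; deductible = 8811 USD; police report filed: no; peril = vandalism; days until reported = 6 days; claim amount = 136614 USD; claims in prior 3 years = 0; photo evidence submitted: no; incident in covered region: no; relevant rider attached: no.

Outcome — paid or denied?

Paid

Atomic conditions:
  police report filed: no → false
  claim amount between 140223 USD and 266158 USD: 136614 in [140223, 266158] is false
  relevant rider attached: no → false
  NOT police report filed: no → true
  policy age ≥ 108 months: 283 ≥ 108 is true
  NOT photo evidence submitted: no → true
  claims in prior 3 years > 0: 0 > 0 is false
  deductible ≤ 9761 USD: 8811 ≤ 9761 is true
Combine:
[1.3] false AND true = false
[1] false OR false OR false = false
[2.1.1] true AND true = true
[2.1] NOT true = false
[2.2.1] exactly-one(false, true) = true
[2.2] NOT true = false
[2] false OR false = false
[root] false → false (antecedent false ⇒ implication holds) = true
Overall: true → paid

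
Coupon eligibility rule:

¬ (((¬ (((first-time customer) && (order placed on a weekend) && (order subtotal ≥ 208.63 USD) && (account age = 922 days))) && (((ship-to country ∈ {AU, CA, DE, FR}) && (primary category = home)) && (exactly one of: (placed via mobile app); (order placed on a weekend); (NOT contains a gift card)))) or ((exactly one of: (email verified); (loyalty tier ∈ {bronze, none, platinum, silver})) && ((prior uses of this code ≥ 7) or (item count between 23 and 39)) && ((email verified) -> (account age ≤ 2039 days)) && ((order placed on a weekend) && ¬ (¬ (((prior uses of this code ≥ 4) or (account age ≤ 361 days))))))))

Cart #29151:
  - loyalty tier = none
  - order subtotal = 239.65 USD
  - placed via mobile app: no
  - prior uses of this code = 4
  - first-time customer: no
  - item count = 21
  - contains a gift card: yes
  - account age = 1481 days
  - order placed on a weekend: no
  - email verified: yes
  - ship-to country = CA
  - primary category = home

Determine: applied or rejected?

Atomic conditions:
  first-time customer: no → false
  order placed on a weekend: no → false
  order subtotal ≥ 208.63 USD: 239.65 ≥ 208.63 is true
  account age = 922 days: 1481 == 922 is false
  ship-to country ∈ {AU, CA, DE, FR}: CA is in the set → true
  primary category = home: home == home is true
  placed via mobile app: no → false
  NOT contains a gift card: yes → false
  email verified: yes → true
  loyalty tier ∈ {bronze, none, platinum, silver}: none is in the set → true
  prior uses of this code ≥ 7: 4 ≥ 7 is false
  item count between 23 and 39: 21 in [23, 39] is false
  account age ≤ 2039 days: 1481 ≤ 2039 is true
  prior uses of this code ≥ 4: 4 ≥ 4 is true
  account age ≤ 361 days: 1481 ≤ 361 is false
Combine:
[1.1.1.1] false AND false AND true AND false = false
[1.1.1] NOT false = true
[1.1.2.1] true AND true = true
[1.1.2.2] exactly-one(false, false, false) = false
[1.1.2] true AND false = false
[1.1] true AND false = false
[1.2.1] exactly-one(true, true) = false
[1.2.2] false OR false = false
[1.2.3] true → true = true
[1.2.4.2.1.1] true OR false = true
[1.2.4.2.1] NOT true = false
[1.2.4.2] NOT false = true
[1.2.4] false AND true = false
[1.2] false AND false AND true AND false = false
[1] false OR false = false
[root] NOT false = true
Overall: true → applied

Applied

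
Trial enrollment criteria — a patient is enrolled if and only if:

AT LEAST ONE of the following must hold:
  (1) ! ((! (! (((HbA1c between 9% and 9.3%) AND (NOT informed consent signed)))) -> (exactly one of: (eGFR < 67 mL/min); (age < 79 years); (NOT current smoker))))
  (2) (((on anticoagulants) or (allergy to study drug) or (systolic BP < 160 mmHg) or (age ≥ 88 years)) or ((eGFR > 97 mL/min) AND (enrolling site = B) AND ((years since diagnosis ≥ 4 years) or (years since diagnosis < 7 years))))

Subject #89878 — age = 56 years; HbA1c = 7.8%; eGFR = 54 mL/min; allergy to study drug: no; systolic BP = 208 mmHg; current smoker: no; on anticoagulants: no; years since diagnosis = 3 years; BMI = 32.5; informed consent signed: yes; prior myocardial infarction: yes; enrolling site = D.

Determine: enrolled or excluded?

Excluded

Atomic conditions:
  HbA1c between 9% and 9.3%: 7.8 in [9, 9.3] is false
  NOT informed consent signed: yes → false
  eGFR < 67 mL/min: 54 < 67 is true
  age < 79 years: 56 < 79 is true
  NOT current smoker: no → true
  on anticoagulants: no → false
  allergy to study drug: no → false
  systolic BP < 160 mmHg: 208 < 160 is false
  age ≥ 88 years: 56 ≥ 88 is false
  eGFR > 97 mL/min: 54 > 97 is false
  enrolling site = B: D == B is false
  years since diagnosis ≥ 4 years: 3 ≥ 4 is false
  years since diagnosis < 7 years: 3 < 7 is true
Combine:
[1.1.1.1.1] false AND false = false
[1.1.1.1] NOT false = true
[1.1.1] NOT true = false
[1.1.2] exactly-one(true, true, true) = false
[1.1] false → false (antecedent false ⇒ implication holds) = true
[1] NOT true = false
[2.1] false OR false OR false OR false = false
[2.2.3] false OR true = true
[2.2] false AND false AND true = false
[2] false OR false = false
[root] false OR false = false
Overall: false → excluded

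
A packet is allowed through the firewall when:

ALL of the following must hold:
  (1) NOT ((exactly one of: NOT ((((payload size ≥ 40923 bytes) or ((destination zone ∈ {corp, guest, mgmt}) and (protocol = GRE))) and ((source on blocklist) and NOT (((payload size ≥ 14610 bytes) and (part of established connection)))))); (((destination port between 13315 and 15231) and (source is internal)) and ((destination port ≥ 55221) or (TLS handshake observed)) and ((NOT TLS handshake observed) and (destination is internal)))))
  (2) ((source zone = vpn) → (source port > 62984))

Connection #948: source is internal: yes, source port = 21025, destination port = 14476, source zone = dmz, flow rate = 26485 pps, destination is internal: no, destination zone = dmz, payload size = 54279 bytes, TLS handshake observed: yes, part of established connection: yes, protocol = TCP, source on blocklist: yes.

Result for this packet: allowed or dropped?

Dropped

Atomic conditions:
  payload size ≥ 40923 bytes: 54279 ≥ 40923 is true
  destination zone ∈ {corp, guest, mgmt}: dmz is not in the set → false
  protocol = GRE: TCP == GRE is false
  source on blocklist: yes → true
  payload size ≥ 14610 bytes: 54279 ≥ 14610 is true
  part of established connection: yes → true
  destination port between 13315 and 15231: 14476 in [13315, 15231] is true
  source is internal: yes → true
  destination port ≥ 55221: 14476 ≥ 55221 is false
  TLS handshake observed: yes → true
  NOT TLS handshake observed: yes → false
  destination is internal: no → false
  source zone = vpn: dmz == vpn is false
  source port > 62984: 21025 > 62984 is false
Combine:
[1.1.1.1.1.2] false AND false = false
[1.1.1.1.1] true OR false = true
[1.1.1.1.2.2.1] true AND true = true
[1.1.1.1.2.2] NOT true = false
[1.1.1.1.2] true AND false = false
[1.1.1.1] true AND false = false
[1.1.1] NOT false = true
[1.1.2.1] true AND true = true
[1.1.2.2] false OR true = true
[1.1.2.3] false AND false = false
[1.1.2] true AND true AND false = false
[1.1] exactly-one(true, false) = true
[1] NOT true = false
[2] false → false (antecedent false ⇒ implication holds) = true
[root] false AND true = false
Overall: false → dropped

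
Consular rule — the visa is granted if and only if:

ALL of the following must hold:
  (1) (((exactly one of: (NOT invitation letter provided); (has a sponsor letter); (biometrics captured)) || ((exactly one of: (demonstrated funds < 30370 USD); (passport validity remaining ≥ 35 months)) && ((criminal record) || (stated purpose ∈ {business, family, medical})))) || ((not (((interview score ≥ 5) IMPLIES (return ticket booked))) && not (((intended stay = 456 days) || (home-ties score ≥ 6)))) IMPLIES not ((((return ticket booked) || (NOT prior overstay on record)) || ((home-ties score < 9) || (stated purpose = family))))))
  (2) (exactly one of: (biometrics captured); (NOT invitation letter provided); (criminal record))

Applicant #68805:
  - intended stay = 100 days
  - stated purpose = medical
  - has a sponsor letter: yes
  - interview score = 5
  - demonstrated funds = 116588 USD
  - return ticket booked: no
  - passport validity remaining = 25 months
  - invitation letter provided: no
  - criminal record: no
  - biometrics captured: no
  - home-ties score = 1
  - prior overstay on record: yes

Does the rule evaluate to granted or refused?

Atomic conditions:
  NOT invitation letter provided: no → true
  has a sponsor letter: yes → true
  biometrics captured: no → false
  demonstrated funds < 30370 USD: 116588 < 30370 is false
  passport validity remaining ≥ 35 months: 25 ≥ 35 is false
  criminal record: no → false
  stated purpose ∈ {business, family, medical}: medical is in the set → true
  interview score ≥ 5: 5 ≥ 5 is true
  return ticket booked: no → false
  intended stay = 456 days: 100 == 456 is false
  home-ties score ≥ 6: 1 ≥ 6 is false
  NOT prior overstay on record: yes → false
  home-ties score < 9: 1 < 9 is true
  stated purpose = family: medical == family is false
Combine:
[1.1.1] exactly-one(true, true, false) = false
[1.1.2.1] exactly-one(false, false) = false
[1.1.2.2] false OR true = true
[1.1.2] false AND true = false
[1.1] false OR false = false
[1.2.1.1.1] true → false = false
[1.2.1.1] NOT false = true
[1.2.1.2.1] false OR false = false
[1.2.1.2] NOT false = true
[1.2.1] true AND true = true
[1.2.2.1.1] false OR false = false
[1.2.2.1.2] true OR false = true
[1.2.2.1] false OR true = true
[1.2.2] NOT true = false
[1.2] true → false = false
[1] false OR false = false
[2] exactly-one(false, true, false) = true
[root] false AND true = false
Overall: false → refused

Refused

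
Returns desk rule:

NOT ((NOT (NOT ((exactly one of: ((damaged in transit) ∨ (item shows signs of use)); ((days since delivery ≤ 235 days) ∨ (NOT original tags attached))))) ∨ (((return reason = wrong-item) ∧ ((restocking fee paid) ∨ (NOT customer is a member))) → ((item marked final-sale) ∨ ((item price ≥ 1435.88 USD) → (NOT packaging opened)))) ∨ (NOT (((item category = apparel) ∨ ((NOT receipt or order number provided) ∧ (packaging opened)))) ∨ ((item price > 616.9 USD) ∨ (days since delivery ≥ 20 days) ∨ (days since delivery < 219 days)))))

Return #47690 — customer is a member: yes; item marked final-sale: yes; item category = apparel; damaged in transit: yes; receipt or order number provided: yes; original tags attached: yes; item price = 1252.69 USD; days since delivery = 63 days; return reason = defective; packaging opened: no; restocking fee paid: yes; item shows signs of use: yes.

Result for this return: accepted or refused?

Atomic conditions:
  damaged in transit: yes → true
  item shows signs of use: yes → true
  days since delivery ≤ 235 days: 63 ≤ 235 is true
  NOT original tags attached: yes → false
  return reason = wrong-item: defective == wrong-item is false
  restocking fee paid: yes → true
  NOT customer is a member: yes → false
  item marked final-sale: yes → true
  item price ≥ 1435.88 USD: 1252.69 ≥ 1435.88 is false
  NOT packaging opened: no → true
  item category = apparel: apparel == apparel is true
  NOT receipt or order number provided: yes → false
  packaging opened: no → false
  item price > 616.9 USD: 1252.69 > 616.9 is true
  days since delivery ≥ 20 days: 63 ≥ 20 is true
  days since delivery < 219 days: 63 < 219 is true
Combine:
[1.1.1.1.1] true OR true = true
[1.1.1.1.2] true OR false = true
[1.1.1.1] exactly-one(true, true) = false
[1.1.1] NOT false = true
[1.1] NOT true = false
[1.2.1.2] true OR false = true
[1.2.1] false AND true = false
[1.2.2.2] false → true (antecedent false ⇒ implication holds) = true
[1.2.2] true OR true = true
[1.2] false → true (antecedent false ⇒ implication holds) = true
[1.3.1.1.2] false AND false = false
[1.3.1.1] true OR false = true
[1.3.1] NOT true = false
[1.3.2] true OR true OR true = true
[1.3] false OR true = true
[1] false OR true OR true = true
[root] NOT true = false
Overall: false → refused

Refused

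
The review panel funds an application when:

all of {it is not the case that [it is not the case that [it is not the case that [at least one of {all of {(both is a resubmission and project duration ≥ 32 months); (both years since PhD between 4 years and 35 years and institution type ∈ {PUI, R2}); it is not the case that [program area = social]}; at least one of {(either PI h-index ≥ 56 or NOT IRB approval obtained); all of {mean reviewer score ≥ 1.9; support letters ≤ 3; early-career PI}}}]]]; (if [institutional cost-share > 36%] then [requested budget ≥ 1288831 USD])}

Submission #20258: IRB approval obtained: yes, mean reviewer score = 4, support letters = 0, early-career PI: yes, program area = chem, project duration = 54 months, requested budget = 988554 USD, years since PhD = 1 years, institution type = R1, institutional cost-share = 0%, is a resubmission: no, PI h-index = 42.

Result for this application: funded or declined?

Declined

Atomic conditions:
  is a resubmission: no → false
  project duration ≥ 32 months: 54 ≥ 32 is true
  years since PhD between 4 years and 35 years: 1 in [4, 35] is false
  institution type ∈ {PUI, R2}: R1 is not in the set → false
  program area = social: chem == social is false
  PI h-index ≥ 56: 42 ≥ 56 is false
  NOT IRB approval obtained: yes → false
  mean reviewer score ≥ 1.9: 4 ≥ 1.9 is true
  support letters ≤ 3: 0 ≤ 3 is true
  early-career PI: yes → true
  institutional cost-share > 36%: 0 > 36 is false
  requested budget ≥ 1288831 USD: 988554 ≥ 1288831 is false
Combine:
[1.1.1.1.1.1] false AND true = false
[1.1.1.1.1.2] false AND false = false
[1.1.1.1.1.3] NOT false = true
[1.1.1.1.1] false AND false AND true = false
[1.1.1.1.2.1] false OR false = false
[1.1.1.1.2.2] true AND true AND true = true
[1.1.1.1.2] false OR true = true
[1.1.1.1] false OR true = true
[1.1.1] NOT true = false
[1.1] NOT false = true
[1] NOT true = false
[2] false → false (antecedent false ⇒ implication holds) = true
[root] false AND true = false
Overall: false → declined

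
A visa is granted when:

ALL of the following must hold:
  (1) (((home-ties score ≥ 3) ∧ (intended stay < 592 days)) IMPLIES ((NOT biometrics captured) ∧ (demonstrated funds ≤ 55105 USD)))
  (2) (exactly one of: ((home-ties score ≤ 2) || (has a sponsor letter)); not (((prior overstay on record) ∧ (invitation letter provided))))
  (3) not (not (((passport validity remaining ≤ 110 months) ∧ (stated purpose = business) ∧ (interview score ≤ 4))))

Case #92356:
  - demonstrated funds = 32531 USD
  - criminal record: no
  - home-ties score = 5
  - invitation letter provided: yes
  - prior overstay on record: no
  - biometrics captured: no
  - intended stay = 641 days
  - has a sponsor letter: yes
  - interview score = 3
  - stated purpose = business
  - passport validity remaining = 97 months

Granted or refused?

Refused

Atomic conditions:
  home-ties score ≥ 3: 5 ≥ 3 is true
  intended stay < 592 days: 641 < 592 is false
  NOT biometrics captured: no → true
  demonstrated funds ≤ 55105 USD: 32531 ≤ 55105 is true
  home-ties score ≤ 2: 5 ≤ 2 is false
  has a sponsor letter: yes → true
  prior overstay on record: no → false
  invitation letter provided: yes → true
  passport validity remaining ≤ 110 months: 97 ≤ 110 is true
  stated purpose = business: business == business is true
  interview score ≤ 4: 3 ≤ 4 is true
Combine:
[1.1] true AND false = false
[1.2] true AND true = true
[1] false → true (antecedent false ⇒ implication holds) = true
[2.1] false OR true = true
[2.2.1] false AND true = false
[2.2] NOT false = true
[2] exactly-one(true, true) = false
[3.1.1] true AND true AND true = true
[3.1] NOT true = false
[3] NOT false = true
[root] true AND false AND true = false
Overall: false → refused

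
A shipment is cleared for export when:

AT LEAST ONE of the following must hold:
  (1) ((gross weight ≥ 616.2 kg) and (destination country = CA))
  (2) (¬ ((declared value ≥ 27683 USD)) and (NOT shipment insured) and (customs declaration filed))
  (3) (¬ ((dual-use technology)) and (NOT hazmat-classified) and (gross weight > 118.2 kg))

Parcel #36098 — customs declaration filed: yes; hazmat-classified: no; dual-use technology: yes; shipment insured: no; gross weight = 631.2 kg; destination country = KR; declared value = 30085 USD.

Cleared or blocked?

Atomic conditions:
  gross weight ≥ 616.2 kg: 631.2 ≥ 616.2 is true
  destination country = CA: KR == CA is false
  declared value ≥ 27683 USD: 30085 ≥ 27683 is true
  NOT shipment insured: no → true
  customs declaration filed: yes → true
  dual-use technology: yes → true
  NOT hazmat-classified: no → true
  gross weight > 118.2 kg: 631.2 > 118.2 is true
Combine:
[1] true AND false = false
[2.1] NOT true = false
[2] false AND true AND true = false
[3.1] NOT true = false
[3] false AND true AND true = false
[root] false OR false OR false = false
Overall: false → blocked

Blocked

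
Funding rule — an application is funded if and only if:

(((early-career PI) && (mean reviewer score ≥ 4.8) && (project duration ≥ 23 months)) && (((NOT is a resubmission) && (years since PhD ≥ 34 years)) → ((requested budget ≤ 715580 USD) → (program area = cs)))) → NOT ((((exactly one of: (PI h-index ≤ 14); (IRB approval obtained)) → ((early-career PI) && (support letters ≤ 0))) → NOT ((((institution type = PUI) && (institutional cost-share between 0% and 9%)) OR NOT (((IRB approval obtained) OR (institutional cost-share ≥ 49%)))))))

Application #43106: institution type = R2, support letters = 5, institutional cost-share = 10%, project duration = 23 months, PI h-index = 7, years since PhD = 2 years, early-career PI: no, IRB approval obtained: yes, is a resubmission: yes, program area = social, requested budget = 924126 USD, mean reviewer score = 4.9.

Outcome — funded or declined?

Funded

Atomic conditions:
  early-career PI: no → false
  mean reviewer score ≥ 4.8: 4.9 ≥ 4.8 is true
  project duration ≥ 23 months: 23 ≥ 23 is true
  NOT is a resubmission: yes → false
  years since PhD ≥ 34 years: 2 ≥ 34 is false
  requested budget ≤ 715580 USD: 924126 ≤ 715580 is false
  program area = cs: social == cs is false
  PI h-index ≤ 14: 7 ≤ 14 is true
  IRB approval obtained: yes → true
  support letters ≤ 0: 5 ≤ 0 is false
  institution type = PUI: R2 == PUI is false
  institutional cost-share between 0% and 9%: 10 in [0, 9] is false
  institutional cost-share ≥ 49%: 10 ≥ 49 is false
Combine:
[1.1] false AND true AND true = false
[1.2.1] false AND false = false
[1.2.2] false → false (antecedent false ⇒ implication holds) = true
[1.2] false → true (antecedent false ⇒ implication holds) = true
[1] false AND true = false
[2.1.1.1] exactly-one(true, true) = false
[2.1.1.2] false AND false = false
[2.1.1] false → false (antecedent false ⇒ implication holds) = true
[2.1.2.1.1] false AND false = false
[2.1.2.1.2.1] true OR false = true
[2.1.2.1.2] NOT true = false
[2.1.2.1] false OR false = false
[2.1.2] NOT false = true
[2.1] true → true = true
[2] NOT true = false
[root] false → false (antecedent false ⇒ implication holds) = true
Overall: true → funded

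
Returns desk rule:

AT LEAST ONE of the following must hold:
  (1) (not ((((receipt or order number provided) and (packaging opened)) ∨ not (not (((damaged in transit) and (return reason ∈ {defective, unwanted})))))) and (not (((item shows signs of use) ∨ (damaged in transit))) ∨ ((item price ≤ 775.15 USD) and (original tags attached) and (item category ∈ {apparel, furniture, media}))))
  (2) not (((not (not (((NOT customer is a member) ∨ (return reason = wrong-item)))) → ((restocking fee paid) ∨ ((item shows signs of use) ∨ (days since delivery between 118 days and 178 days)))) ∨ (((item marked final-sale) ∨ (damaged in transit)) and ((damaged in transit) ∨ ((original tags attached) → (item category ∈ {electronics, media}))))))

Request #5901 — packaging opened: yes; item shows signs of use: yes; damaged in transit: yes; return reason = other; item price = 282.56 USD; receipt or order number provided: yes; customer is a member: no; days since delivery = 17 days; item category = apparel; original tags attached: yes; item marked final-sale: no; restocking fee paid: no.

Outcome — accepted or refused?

Refused

Atomic conditions:
  receipt or order number provided: yes → true
  packaging opened: yes → true
  damaged in transit: yes → true
  return reason ∈ {defective, unwanted}: other is not in the set → false
  item shows signs of use: yes → true
  item price ≤ 775.15 USD: 282.56 ≤ 775.15 is true
  original tags attached: yes → true
  item category ∈ {apparel, furniture, media}: apparel is in the set → true
  NOT customer is a member: no → true
  return reason = wrong-item: other == wrong-item is false
  restocking fee paid: no → false
  days since delivery between 118 days and 178 days: 17 in [118, 178] is false
  item marked final-sale: no → false
  item category ∈ {electronics, media}: apparel is not in the set → false
Combine:
[1.1.1.1] true AND true = true
[1.1.1.2.1.1] true AND false = false
[1.1.1.2.1] NOT false = true
[1.1.1.2] NOT true = false
[1.1.1] true OR false = true
[1.1] NOT true = false
[1.2.1.1] true OR true = true
[1.2.1] NOT true = false
[1.2.2] true AND true AND true = true
[1.2] false OR true = true
[1] false AND true = false
[2.1.1.1.1.1] true OR false = true
[2.1.1.1.1] NOT true = false
[2.1.1.1] NOT false = true
[2.1.1.2.2] true OR false = true
[2.1.1.2] false OR true = true
[2.1.1] true → true = true
[2.1.2.1] false OR true = true
[2.1.2.2.2] true → false = false
[2.1.2.2] true OR false = true
[2.1.2] true AND true = true
[2.1] true OR true = true
[2] NOT true = false
[root] false OR false = false
Overall: false → refused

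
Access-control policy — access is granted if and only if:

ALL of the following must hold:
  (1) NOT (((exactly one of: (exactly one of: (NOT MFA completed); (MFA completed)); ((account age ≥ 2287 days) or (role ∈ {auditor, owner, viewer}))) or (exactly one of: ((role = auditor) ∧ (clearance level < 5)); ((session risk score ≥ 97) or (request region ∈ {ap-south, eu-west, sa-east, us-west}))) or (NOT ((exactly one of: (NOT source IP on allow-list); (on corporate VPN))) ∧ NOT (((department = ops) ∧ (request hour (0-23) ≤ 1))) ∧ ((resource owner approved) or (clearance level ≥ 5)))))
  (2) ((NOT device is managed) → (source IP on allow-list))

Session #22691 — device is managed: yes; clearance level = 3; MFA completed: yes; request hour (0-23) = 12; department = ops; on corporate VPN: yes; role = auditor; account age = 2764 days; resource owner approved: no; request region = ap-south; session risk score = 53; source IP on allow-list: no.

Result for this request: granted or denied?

Granted

Atomic conditions:
  NOT MFA completed: yes → false
  MFA completed: yes → true
  account age ≥ 2287 days: 2764 ≥ 2287 is true
  role ∈ {auditor, owner, viewer}: auditor is in the set → true
  role = auditor: auditor == auditor is true
  clearance level < 5: 3 < 5 is true
  session risk score ≥ 97: 53 ≥ 97 is false
  request region ∈ {ap-south, eu-west, sa-east, us-west}: ap-south is in the set → true
  NOT source IP on allow-list: no → true
  on corporate VPN: yes → true
  department = ops: ops == ops is true
  request hour (0-23) ≤ 1: 12 ≤ 1 is false
  resource owner approved: no → false
  clearance level ≥ 5: 3 ≥ 5 is false
  NOT device is managed: yes → false
  source IP on allow-list: no → false
Combine:
[1.1.1.1] exactly-one(false, true) = true
[1.1.1.2] true OR true = true
[1.1.1] exactly-one(true, true) = false
[1.1.2.1] true AND true = true
[1.1.2.2] false OR true = true
[1.1.2] exactly-one(true, true) = false
[1.1.3.1.1] exactly-one(true, true) = false
[1.1.3.1] NOT false = true
[1.1.3.2.1] true AND false = false
[1.1.3.2] NOT false = true
[1.1.3.3] false OR false = false
[1.1.3] true AND true AND false = false
[1.1] false OR false OR false = false
[1] NOT false = true
[2] false → false (antecedent false ⇒ implication holds) = true
[root] true AND true = true
Overall: true → granted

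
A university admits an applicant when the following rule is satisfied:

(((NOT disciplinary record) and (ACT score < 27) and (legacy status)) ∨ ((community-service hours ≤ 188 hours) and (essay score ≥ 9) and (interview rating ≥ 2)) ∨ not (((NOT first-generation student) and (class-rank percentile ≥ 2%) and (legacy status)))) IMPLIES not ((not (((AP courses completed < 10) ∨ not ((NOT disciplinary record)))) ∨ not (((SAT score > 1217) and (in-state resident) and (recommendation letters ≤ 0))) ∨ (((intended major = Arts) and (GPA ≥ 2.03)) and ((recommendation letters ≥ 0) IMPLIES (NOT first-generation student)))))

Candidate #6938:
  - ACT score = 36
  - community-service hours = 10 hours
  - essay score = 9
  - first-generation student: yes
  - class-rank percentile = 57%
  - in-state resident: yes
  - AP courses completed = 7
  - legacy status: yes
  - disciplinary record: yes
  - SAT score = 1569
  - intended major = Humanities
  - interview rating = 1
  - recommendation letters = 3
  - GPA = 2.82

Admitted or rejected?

Rejected

Atomic conditions:
  NOT disciplinary record: yes → false
  ACT score < 27: 36 < 27 is false
  legacy status: yes → true
  community-service hours ≤ 188 hours: 10 ≤ 188 is true
  essay score ≥ 9: 9 ≥ 9 is true
  interview rating ≥ 2: 1 ≥ 2 is false
  NOT first-generation student: yes → false
  class-rank percentile ≥ 2%: 57 ≥ 2 is true
  AP courses completed < 10: 7 < 10 is true
  SAT score > 1217: 1569 > 1217 is true
  in-state resident: yes → true
  recommendation letters ≤ 0: 3 ≤ 0 is false
  intended major = Arts: Humanities == Arts is false
  GPA ≥ 2.03: 2.82 ≥ 2.03 is true
  recommendation letters ≥ 0: 3 ≥ 0 is true
Combine:
[1.1] false AND false AND true = false
[1.2] true AND true AND false = false
[1.3.1] false AND true AND true = false
[1.3] NOT false = true
[1] false OR false OR true = true
[2.1.1.1.2] NOT false = true
[2.1.1.1] true OR true = true
[2.1.1] NOT true = false
[2.1.2.1] true AND true AND false = false
[2.1.2] NOT false = true
[2.1.3.1] false AND true = false
[2.1.3.2] true → false = false
[2.1.3] false AND false = false
[2.1] false OR true OR false = true
[2] NOT true = false
[root] true → false = false
Overall: false → rejected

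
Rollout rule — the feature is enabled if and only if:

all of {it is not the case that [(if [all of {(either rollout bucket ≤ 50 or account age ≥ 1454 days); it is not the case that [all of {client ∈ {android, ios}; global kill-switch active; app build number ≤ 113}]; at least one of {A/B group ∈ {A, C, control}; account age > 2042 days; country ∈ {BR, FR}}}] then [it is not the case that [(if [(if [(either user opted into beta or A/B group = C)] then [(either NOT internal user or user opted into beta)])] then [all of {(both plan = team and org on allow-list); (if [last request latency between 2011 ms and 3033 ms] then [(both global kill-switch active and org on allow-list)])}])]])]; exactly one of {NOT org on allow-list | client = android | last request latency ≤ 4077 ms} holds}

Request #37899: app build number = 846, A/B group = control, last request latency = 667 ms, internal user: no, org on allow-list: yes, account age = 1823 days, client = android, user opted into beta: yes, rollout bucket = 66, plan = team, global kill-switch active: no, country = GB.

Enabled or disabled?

Disabled

Atomic conditions:
  rollout bucket ≤ 50: 66 ≤ 50 is false
  account age ≥ 1454 days: 1823 ≥ 1454 is true
  client ∈ {android, ios}: android is in the set → true
  global kill-switch active: no → false
  app build number ≤ 113: 846 ≤ 113 is false
  A/B group ∈ {A, C, control}: control is in the set → true
  account age > 2042 days: 1823 > 2042 is false
  country ∈ {BR, FR}: GB is not in the set → false
  user opted into beta: yes → true
  A/B group = C: control == C is false
  NOT internal user: no → true
  plan = team: team == team is true
  org on allow-list: yes → true
  last request latency between 2011 ms and 3033 ms: 667 in [2011, 3033] is false
  NOT org on allow-list: yes → false
  client = android: android == android is true
  last request latency ≤ 4077 ms: 667 ≤ 4077 is true
Combine:
[1.1.1.1] false OR true = true
[1.1.1.2.1] true AND false AND false = false
[1.1.1.2] NOT false = true
[1.1.1.3] true OR false OR false = true
[1.1.1] true AND true AND true = true
[1.1.2.1.1.1] true OR false = true
[1.1.2.1.1.2] true OR true = true
[1.1.2.1.1] true → true = true
[1.1.2.1.2.1] true AND true = true
[1.1.2.1.2.2.2] false AND true = false
[1.1.2.1.2.2] false → false (antecedent false ⇒ implication holds) = true
[1.1.2.1.2] true AND true = true
[1.1.2.1] true → true = true
[1.1.2] NOT true = false
[1.1] true → false = false
[1] NOT false = true
[2] exactly-one(false, true, true) = false
[root] true AND false = false
Overall: false → disabled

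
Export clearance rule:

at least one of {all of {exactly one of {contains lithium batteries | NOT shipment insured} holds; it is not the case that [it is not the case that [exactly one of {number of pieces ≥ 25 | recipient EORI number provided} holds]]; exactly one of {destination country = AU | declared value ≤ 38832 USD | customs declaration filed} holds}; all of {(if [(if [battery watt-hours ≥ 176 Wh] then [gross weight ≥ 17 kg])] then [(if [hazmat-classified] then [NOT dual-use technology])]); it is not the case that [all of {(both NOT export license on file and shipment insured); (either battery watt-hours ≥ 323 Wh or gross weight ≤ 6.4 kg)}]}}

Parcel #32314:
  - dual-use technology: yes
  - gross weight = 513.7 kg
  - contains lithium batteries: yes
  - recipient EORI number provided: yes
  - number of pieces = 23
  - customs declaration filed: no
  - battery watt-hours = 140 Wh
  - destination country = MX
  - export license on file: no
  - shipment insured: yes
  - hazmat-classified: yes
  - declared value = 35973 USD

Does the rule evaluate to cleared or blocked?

Cleared

Atomic conditions:
  contains lithium batteries: yes → true
  NOT shipment insured: yes → false
  number of pieces ≥ 25: 23 ≥ 25 is false
  recipient EORI number provided: yes → true
  destination country = AU: MX == AU is false
  declared value ≤ 38832 USD: 35973 ≤ 38832 is true
  customs declaration filed: no → false
  battery watt-hours ≥ 176 Wh: 140 ≥ 176 is false
  gross weight ≥ 17 kg: 513.7 ≥ 17 is true
  hazmat-classified: yes → true
  NOT dual-use technology: yes → false
  NOT export license on file: no → true
  shipment insured: yes → true
  battery watt-hours ≥ 323 Wh: 140 ≥ 323 is false
  gross weight ≤ 6.4 kg: 513.7 ≤ 6.4 is false
Combine:
[1.1] exactly-one(true, false) = true
[1.2.1.1] exactly-one(false, true) = true
[1.2.1] NOT true = false
[1.2] NOT false = true
[1.3] exactly-one(false, true, false) = true
[1] true AND true AND true = true
[2.1.1] false → true (antecedent false ⇒ implication holds) = true
[2.1.2] true → false = false
[2.1] true → false = false
[2.2.1.1] true AND true = true
[2.2.1.2] false OR false = false
[2.2.1] true AND false = false
[2.2] NOT false = true
[2] false AND true = false
[root] true OR false = true
Overall: true → cleared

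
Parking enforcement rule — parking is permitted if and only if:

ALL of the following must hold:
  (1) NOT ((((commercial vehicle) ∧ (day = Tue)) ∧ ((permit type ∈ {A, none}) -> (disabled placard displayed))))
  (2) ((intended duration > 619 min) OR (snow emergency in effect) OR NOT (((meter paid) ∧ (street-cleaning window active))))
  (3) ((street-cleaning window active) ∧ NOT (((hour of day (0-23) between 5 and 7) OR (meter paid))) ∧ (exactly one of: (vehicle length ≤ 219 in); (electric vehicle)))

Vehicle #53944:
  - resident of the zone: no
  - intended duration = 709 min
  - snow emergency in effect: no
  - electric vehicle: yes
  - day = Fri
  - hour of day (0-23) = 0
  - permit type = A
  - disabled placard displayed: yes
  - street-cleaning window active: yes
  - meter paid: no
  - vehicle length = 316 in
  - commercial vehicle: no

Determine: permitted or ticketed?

Atomic conditions:
  commercial vehicle: no → false
  day = Tue: Fri == Tue is false
  permit type ∈ {A, none}: A is in the set → true
  disabled placard displayed: yes → true
  intended duration > 619 min: 709 > 619 is true
  snow emergency in effect: no → false
  meter paid: no → false
  street-cleaning window active: yes → true
  hour of day (0-23) between 5 and 7: 0 in [5, 7] is false
  vehicle length ≤ 219 in: 316 ≤ 219 is false
  electric vehicle: yes → true
Combine:
[1.1.1] false AND false = false
[1.1.2] true → true = true
[1.1] false AND true = false
[1] NOT false = true
[2.3.1] false AND true = false
[2.3] NOT false = true
[2] true OR false OR true = true
[3.2.1] false OR false = false
[3.2] NOT false = true
[3.3] exactly-one(false, true) = true
[3] true AND true AND true = true
[root] true AND true AND true = true
Overall: true → permitted

Permitted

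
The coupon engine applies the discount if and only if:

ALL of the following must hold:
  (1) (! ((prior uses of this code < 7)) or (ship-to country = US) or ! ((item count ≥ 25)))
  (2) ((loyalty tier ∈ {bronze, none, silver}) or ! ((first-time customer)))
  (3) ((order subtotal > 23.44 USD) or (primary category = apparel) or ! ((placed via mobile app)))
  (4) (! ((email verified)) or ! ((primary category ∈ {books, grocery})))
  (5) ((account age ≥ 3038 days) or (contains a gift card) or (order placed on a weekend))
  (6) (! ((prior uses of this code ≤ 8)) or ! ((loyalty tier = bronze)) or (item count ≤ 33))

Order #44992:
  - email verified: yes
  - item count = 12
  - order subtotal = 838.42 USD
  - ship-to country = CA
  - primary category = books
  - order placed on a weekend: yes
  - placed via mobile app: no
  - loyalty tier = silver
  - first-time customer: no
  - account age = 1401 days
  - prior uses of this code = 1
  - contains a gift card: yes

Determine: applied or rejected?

Rejected

Atomic conditions:
  prior uses of this code < 7: 1 < 7 is true
  ship-to country = US: CA == US is false
  item count ≥ 25: 12 ≥ 25 is false
  loyalty tier ∈ {bronze, none, silver}: silver is in the set → true
  first-time customer: no → false
  order subtotal > 23.44 USD: 838.42 > 23.44 is true
  primary category = apparel: books == apparel is false
  placed via mobile app: no → false
  email verified: yes → true
  primary category ∈ {books, grocery}: books is in the set → true
  account age ≥ 3038 days: 1401 ≥ 3038 is false
  contains a gift card: yes → true
  order placed on a weekend: yes → true
  prior uses of this code ≤ 8: 1 ≤ 8 is true
  loyalty tier = bronze: silver == bronze is false
  item count ≤ 33: 12 ≤ 33 is true
Combine:
[1.1] NOT true = false
[1.3] NOT false = true
[1] false OR false OR true = true
[2.2] NOT false = true
[2] true OR true = true
[3.3] NOT false = true
[3] true OR false OR true = true
[4.1] NOT true = false
[4.2] NOT true = false
[4] false OR false = false
[5] false OR true OR true = true
[6.1] NOT true = false
[6.2] NOT false = true
[6] false OR true OR true = true
[root] true AND true AND true AND false AND true AND true = false
Overall: false → rejected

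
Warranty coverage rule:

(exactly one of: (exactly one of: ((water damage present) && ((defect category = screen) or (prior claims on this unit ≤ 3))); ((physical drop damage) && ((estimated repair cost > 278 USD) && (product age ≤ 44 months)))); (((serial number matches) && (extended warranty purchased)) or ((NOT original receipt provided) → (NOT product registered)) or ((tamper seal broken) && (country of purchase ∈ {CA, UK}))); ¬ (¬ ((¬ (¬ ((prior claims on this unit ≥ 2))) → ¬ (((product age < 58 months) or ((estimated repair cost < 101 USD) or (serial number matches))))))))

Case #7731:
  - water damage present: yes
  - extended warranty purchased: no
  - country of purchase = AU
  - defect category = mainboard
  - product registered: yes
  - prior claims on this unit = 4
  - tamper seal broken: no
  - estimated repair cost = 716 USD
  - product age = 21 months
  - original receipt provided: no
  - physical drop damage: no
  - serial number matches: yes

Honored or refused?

Atomic conditions:
  water damage present: yes → true
  defect category = screen: mainboard == screen is false
  prior claims on this unit ≤ 3: 4 ≤ 3 is false
  physical drop damage: no → false
  estimated repair cost > 278 USD: 716 > 278 is true
  product age ≤ 44 months: 21 ≤ 44 is true
  serial number matches: yes → true
  extended warranty purchased: no → false
  NOT original receipt provided: no → true
  NOT product registered: yes → false
  tamper seal broken: no → false
  country of purchase ∈ {CA, UK}: AU is not in the set → false
  prior claims on this unit ≥ 2: 4 ≥ 2 is true
  product age < 58 months: 21 < 58 is true
  estimated repair cost < 101 USD: 716 < 101 is false
Combine:
[1.1.2] false OR false = false
[1.1] true AND false = false
[1.2.2] true AND true = true
[1.2] false AND true = false
[1] exactly-one(false, false) = false
[2.1] true AND false = false
[2.2] true → false = false
[2.3] false AND false = false
[2] false OR false OR false = false
[3.1.1.1.1] NOT true = false
[3.1.1.1] NOT false = true
[3.1.1.2.1.2] false OR true = true
[3.1.1.2.1] true OR true = true
[3.1.1.2] NOT true = false
[3.1.1] true → false = false
[3.1] NOT false = true
[3] NOT true = false
[root] exactly-one(false, false, false) = false
Overall: false → refused

Refused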